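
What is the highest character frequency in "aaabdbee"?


Input: aaabdbee
Character counts:
  'a': 3
  'b': 2
  'd': 1
  'e': 2
Maximum frequency: 3

3


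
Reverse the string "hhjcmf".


Input: hhjcmf
Reading characters right to left:
  Position 5: 'f'
  Position 4: 'm'
  Position 3: 'c'
  Position 2: 'j'
  Position 1: 'h'
  Position 0: 'h'
Reversed: fmcjhh

fmcjhh


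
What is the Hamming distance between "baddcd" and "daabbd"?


Comparing "baddcd" and "daabbd" position by position:
  Position 0: 'b' vs 'd' => differ
  Position 1: 'a' vs 'a' => same
  Position 2: 'd' vs 'a' => differ
  Position 3: 'd' vs 'b' => differ
  Position 4: 'c' vs 'b' => differ
  Position 5: 'd' vs 'd' => same
Total differences (Hamming distance): 4

4


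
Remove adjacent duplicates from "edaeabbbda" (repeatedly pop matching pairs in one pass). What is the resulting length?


Input: edaeabbbda
Stack-based adjacent duplicate removal:
  Read 'e': push. Stack: e
  Read 'd': push. Stack: ed
  Read 'a': push. Stack: eda
  Read 'e': push. Stack: edae
  Read 'a': push. Stack: edaea
  Read 'b': push. Stack: edaeab
  Read 'b': matches stack top 'b' => pop. Stack: edaea
  Read 'b': push. Stack: edaeab
  Read 'd': push. Stack: edaeabd
  Read 'a': push. Stack: edaeabda
Final stack: "edaeabda" (length 8)

8


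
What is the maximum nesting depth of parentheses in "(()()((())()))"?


Input: "(()()((())()))"
Tracking depth:
  Position 0 '(': depth becomes 1
  Position 1 '(': depth becomes 2
  Position 2 ')': depth becomes 1
  Position 3 '(': depth becomes 2
  Position 4 ')': depth becomes 1
  Position 5 '(': depth becomes 2
  Position 6 '(': depth becomes 3
  Position 7 '(': depth becomes 4
  Position 8 ')': depth becomes 3
  Position 9 ')': depth becomes 2
  Position 10 '(': depth becomes 3
  Position 11 ')': depth becomes 2
  Position 12 ')': depth becomes 1
  Position 13 ')': depth becomes 0
Maximum depth reached: 4

4


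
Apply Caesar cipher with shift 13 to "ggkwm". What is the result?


Caesar cipher: shift "ggkwm" by 13
  'g' (pos 6) + 13 = pos 19 = 't'
  'g' (pos 6) + 13 = pos 19 = 't'
  'k' (pos 10) + 13 = pos 23 = 'x'
  'w' (pos 22) + 13 = pos 9 = 'j'
  'm' (pos 12) + 13 = pos 25 = 'z'
Result: ttxjz

ttxjz


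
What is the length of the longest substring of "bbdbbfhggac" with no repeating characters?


Input: "bbdbbfhggac"
Sliding window (track last position of each char):
  Position 0 ('b'): window [0,0] length 1 -- new best
  Position 1 ('b'): repeat (last at 0), move window start to 1
  Position 1 ('b'): window [1,1] length 1
  Position 2 ('d'): window [1,2] length 2 -- new best
  Position 3 ('b'): repeat (last at 1), move window start to 2
  Position 3 ('b'): window [2,3] length 2
  Position 4 ('b'): repeat (last at 3), move window start to 4
  Position 4 ('b'): window [4,4] length 1
  Position 5 ('f'): window [4,5] length 2
  Position 6 ('h'): window [4,6] length 3 -- new best
  Position 7 ('g'): window [4,7] length 4 -- new best
  Position 8 ('g'): repeat (last at 7), move window start to 8
  Position 8 ('g'): window [8,8] length 1
  Position 9 ('a'): window [8,9] length 2
  Position 10 ('c'): window [8,10] length 3
Longest substring with no repeats: "bfhg" with length 4

4


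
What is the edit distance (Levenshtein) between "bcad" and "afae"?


Computing edit distance: "bcad" -> "afae"
DP table:
           a    f    a    e
      0    1    2    3    4
  b   1    1    2    3    4
  c   2    2    2    3    4
  a   3    2    3    2    3
  d   4    3    3    3    3
Edit distance = dp[4][4] = 3

3


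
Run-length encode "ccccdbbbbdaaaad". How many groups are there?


Input: ccccdbbbbdaaaad
Scanning for consecutive runs:
  Group 1: 'c' x 4 (positions 0-3)
  Group 2: 'd' x 1 (positions 4-4)
  Group 3: 'b' x 4 (positions 5-8)
  Group 4: 'd' x 1 (positions 9-9)
  Group 5: 'a' x 4 (positions 10-13)
  Group 6: 'd' x 1 (positions 14-14)
Total groups: 6

6


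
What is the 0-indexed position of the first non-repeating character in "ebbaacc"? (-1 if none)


Input: ebbaacc
Character frequencies:
  'a': 2
  'b': 2
  'c': 2
  'e': 1
Scanning left to right for freq == 1:
  Position 0 ('e'): unique! => answer = 0

0


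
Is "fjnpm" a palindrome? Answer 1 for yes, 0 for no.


Input: fjnpm
Reversed: mpnjf
  Compare pos 0 ('f') with pos 4 ('m'): MISMATCH
  Compare pos 1 ('j') with pos 3 ('p'): MISMATCH
Result: not a palindrome

0


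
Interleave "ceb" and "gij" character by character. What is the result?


Interleaving "ceb" and "gij":
  Position 0: 'c' from first, 'g' from second => "cg"
  Position 1: 'e' from first, 'i' from second => "ei"
  Position 2: 'b' from first, 'j' from second => "bj"
Result: cgeibj

cgeibj


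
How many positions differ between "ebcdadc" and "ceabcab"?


Comparing "ebcdadc" and "ceabcab" position by position:
  Position 0: 'e' vs 'c' => DIFFER
  Position 1: 'b' vs 'e' => DIFFER
  Position 2: 'c' vs 'a' => DIFFER
  Position 3: 'd' vs 'b' => DIFFER
  Position 4: 'a' vs 'c' => DIFFER
  Position 5: 'd' vs 'a' => DIFFER
  Position 6: 'c' vs 'b' => DIFFER
Positions that differ: 7

7


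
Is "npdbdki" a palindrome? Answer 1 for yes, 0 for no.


Input: npdbdki
Reversed: ikdbdpn
  Compare pos 0 ('n') with pos 6 ('i'): MISMATCH
  Compare pos 1 ('p') with pos 5 ('k'): MISMATCH
  Compare pos 2 ('d') with pos 4 ('d'): match
Result: not a palindrome

0


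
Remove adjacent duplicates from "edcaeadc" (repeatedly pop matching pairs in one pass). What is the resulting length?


Input: edcaeadc
Stack-based adjacent duplicate removal:
  Read 'e': push. Stack: e
  Read 'd': push. Stack: ed
  Read 'c': push. Stack: edc
  Read 'a': push. Stack: edca
  Read 'e': push. Stack: edcae
  Read 'a': push. Stack: edcaea
  Read 'd': push. Stack: edcaead
  Read 'c': push. Stack: edcaeadc
Final stack: "edcaeadc" (length 8)

8


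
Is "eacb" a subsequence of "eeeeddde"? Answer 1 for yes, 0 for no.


Check if "eacb" is a subsequence of "eeeeddde"
Greedy scan:
  Position 0 ('e'): matches sub[0] = 'e'
  Position 1 ('e'): no match needed
  Position 2 ('e'): no match needed
  Position 3 ('e'): no match needed
  Position 4 ('d'): no match needed
  Position 5 ('d'): no match needed
  Position 6 ('d'): no match needed
  Position 7 ('e'): no match needed
Only matched 1/4 characters => not a subsequence

0


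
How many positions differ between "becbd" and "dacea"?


Comparing "becbd" and "dacea" position by position:
  Position 0: 'b' vs 'd' => DIFFER
  Position 1: 'e' vs 'a' => DIFFER
  Position 2: 'c' vs 'c' => same
  Position 3: 'b' vs 'e' => DIFFER
  Position 4: 'd' vs 'a' => DIFFER
Positions that differ: 4

4


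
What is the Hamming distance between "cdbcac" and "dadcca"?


Comparing "cdbcac" and "dadcca" position by position:
  Position 0: 'c' vs 'd' => differ
  Position 1: 'd' vs 'a' => differ
  Position 2: 'b' vs 'd' => differ
  Position 3: 'c' vs 'c' => same
  Position 4: 'a' vs 'c' => differ
  Position 5: 'c' vs 'a' => differ
Total differences (Hamming distance): 5

5


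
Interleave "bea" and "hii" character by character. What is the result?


Interleaving "bea" and "hii":
  Position 0: 'b' from first, 'h' from second => "bh"
  Position 1: 'e' from first, 'i' from second => "ei"
  Position 2: 'a' from first, 'i' from second => "ai"
Result: bheiai

bheiai


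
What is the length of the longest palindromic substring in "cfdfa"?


Input: "cfdfa"
Checking substrings for palindromes:
  [1:4] "fdf" (len 3) => palindrome
Longest palindromic substring: "fdf" with length 3

3


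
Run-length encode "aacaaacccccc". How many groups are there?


Input: aacaaacccccc
Scanning for consecutive runs:
  Group 1: 'a' x 2 (positions 0-1)
  Group 2: 'c' x 1 (positions 2-2)
  Group 3: 'a' x 3 (positions 3-5)
  Group 4: 'c' x 6 (positions 6-11)
Total groups: 4

4


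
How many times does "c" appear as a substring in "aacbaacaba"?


Searching for "c" in "aacbaacaba"
Scanning each position:
  Position 0: "a" => no
  Position 1: "a" => no
  Position 2: "c" => MATCH
  Position 3: "b" => no
  Position 4: "a" => no
  Position 5: "a" => no
  Position 6: "c" => MATCH
  Position 7: "a" => no
  Position 8: "b" => no
  Position 9: "a" => no
Total occurrences: 2

2


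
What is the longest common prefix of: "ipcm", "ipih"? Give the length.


Words: ipcm, ipih
  Position 0: all 'i' => match
  Position 1: all 'p' => match
  Position 2: ('c', 'i') => mismatch, stop
LCP = "ip" (length 2)

2


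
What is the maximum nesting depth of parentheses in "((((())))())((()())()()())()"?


Input: "((((())))())((()())()()())()"
Tracking depth:
  Position 0 '(': depth becomes 1
  Position 1 '(': depth becomes 2
  Position 2 '(': depth becomes 3
  Position 3 '(': depth becomes 4
  Position 4 '(': depth becomes 5
  Position 5 ')': depth becomes 4
  Position 6 ')': depth becomes 3
  Position 7 ')': depth becomes 2
  Position 8 ')': depth becomes 1
  Position 9 '(': depth becomes 2
  Position 10 ')': depth becomes 1
  Position 11 ')': depth becomes 0
  Position 12 '(': depth becomes 1
  Position 13 '(': depth becomes 2
  Position 14 '(': depth becomes 3
  Position 15 ')': depth becomes 2
  Position 16 '(': depth becomes 3
  Position 17 ')': depth becomes 2
  Position 18 ')': depth becomes 1
  Position 19 '(': depth becomes 2
  Position 20 ')': depth becomes 1
  Position 21 '(': depth becomes 2
  Position 22 ')': depth becomes 1
  Position 23 '(': depth becomes 2
  Position 24 ')': depth becomes 1
  Position 25 ')': depth becomes 0
  Position 26 '(': depth becomes 1
  Position 27 ')': depth becomes 0
Maximum depth reached: 5

5


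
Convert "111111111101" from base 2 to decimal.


Input: "111111111101" in base 2
Positional expansion:
  Digit '1' (value 1) x 2^11 = 2048
  Digit '1' (value 1) x 2^10 = 1024
  Digit '1' (value 1) x 2^9 = 512
  Digit '1' (value 1) x 2^8 = 256
  Digit '1' (value 1) x 2^7 = 128
  Digit '1' (value 1) x 2^6 = 64
  Digit '1' (value 1) x 2^5 = 32
  Digit '1' (value 1) x 2^4 = 16
  Digit '1' (value 1) x 2^3 = 8
  Digit '1' (value 1) x 2^2 = 4
  Digit '0' (value 0) x 2^1 = 0
  Digit '1' (value 1) x 2^0 = 1
Sum = 4093

4093


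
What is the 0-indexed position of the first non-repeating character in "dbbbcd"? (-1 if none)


Input: dbbbcd
Character frequencies:
  'b': 3
  'c': 1
  'd': 2
Scanning left to right for freq == 1:
  Position 0 ('d'): freq=2, skip
  Position 1 ('b'): freq=3, skip
  Position 2 ('b'): freq=3, skip
  Position 3 ('b'): freq=3, skip
  Position 4 ('c'): unique! => answer = 4

4


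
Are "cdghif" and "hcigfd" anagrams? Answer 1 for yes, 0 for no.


Strings: "cdghif", "hcigfd"
Sorted first:  cdfghi
Sorted second: cdfghi
Sorted forms match => anagrams

1


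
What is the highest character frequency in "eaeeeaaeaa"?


Input: eaeeeaaeaa
Character counts:
  'a': 5
  'e': 5
Maximum frequency: 5

5


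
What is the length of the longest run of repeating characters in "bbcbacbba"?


Input: "bbcbacbba"
Scanning for longest run:
  Position 1 ('b'): continues run of 'b', length=2
  Position 2 ('c'): new char, reset run to 1
  Position 3 ('b'): new char, reset run to 1
  Position 4 ('a'): new char, reset run to 1
  Position 5 ('c'): new char, reset run to 1
  Position 6 ('b'): new char, reset run to 1
  Position 7 ('b'): continues run of 'b', length=2
  Position 8 ('a'): new char, reset run to 1
Longest run: 'b' with length 2

2


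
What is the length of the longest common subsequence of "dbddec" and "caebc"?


LCS of "dbddec" and "caebc"
DP table:
           c    a    e    b    c
      0    0    0    0    0    0
  d   0    0    0    0    0    0
  b   0    0    0    0    1    1
  d   0    0    0    0    1    1
  d   0    0    0    0    1    1
  e   0    0    0    1    1    1
  c   0    1    1    1    1    2
LCS length = dp[6][5] = 2

2


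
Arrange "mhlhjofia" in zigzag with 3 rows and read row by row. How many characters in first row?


Zigzag "mhlhjofia" into 3 rows:
Placing characters:
  'm' => row 0
  'h' => row 1
  'l' => row 2
  'h' => row 1
  'j' => row 0
  'o' => row 1
  'f' => row 2
  'i' => row 1
  'a' => row 0
Rows:
  Row 0: "mja"
  Row 1: "hhoi"
  Row 2: "lf"
First row length: 3

3


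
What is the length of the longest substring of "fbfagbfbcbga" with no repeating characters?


Input: "fbfagbfbcbga"
Sliding window (track last position of each char):
  Position 0 ('f'): window [0,0] length 1 -- new best
  Position 1 ('b'): window [0,1] length 2 -- new best
  Position 2 ('f'): repeat (last at 0), move window start to 1
  Position 2 ('f'): window [1,2] length 2
  Position 3 ('a'): window [1,3] length 3 -- new best
  Position 4 ('g'): window [1,4] length 4 -- new best
  Position 5 ('b'): repeat (last at 1), move window start to 2
  Position 5 ('b'): window [2,5] length 4
  Position 6 ('f'): repeat (last at 2), move window start to 3
  Position 6 ('f'): window [3,6] length 4
  Position 7 ('b'): repeat (last at 5), move window start to 6
  Position 7 ('b'): window [6,7] length 2
  Position 8 ('c'): window [6,8] length 3
  Position 9 ('b'): repeat (last at 7), move window start to 8
  Position 9 ('b'): window [8,9] length 2
  Position 10 ('g'): window [8,10] length 3
  Position 11 ('a'): window [8,11] length 4
Longest substring with no repeats: "bfag" with length 4

4


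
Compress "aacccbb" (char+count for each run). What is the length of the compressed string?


Input: aacccbb
Runs:
  'a' x 2 => "a2"
  'c' x 3 => "c3"
  'b' x 2 => "b2"
Compressed: "a2c3b2"
Compressed length: 6

6


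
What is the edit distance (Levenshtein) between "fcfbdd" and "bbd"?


Computing edit distance: "fcfbdd" -> "bbd"
DP table:
           b    b    d
      0    1    2    3
  f   1    1    2    3
  c   2    2    2    3
  f   3    3    3    3
  b   4    3    3    4
  d   5    4    4    3
  d   6    5    5    4
Edit distance = dp[6][3] = 4

4


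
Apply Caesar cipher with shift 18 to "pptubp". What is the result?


Caesar cipher: shift "pptubp" by 18
  'p' (pos 15) + 18 = pos 7 = 'h'
  'p' (pos 15) + 18 = pos 7 = 'h'
  't' (pos 19) + 18 = pos 11 = 'l'
  'u' (pos 20) + 18 = pos 12 = 'm'
  'b' (pos 1) + 18 = pos 19 = 't'
  'p' (pos 15) + 18 = pos 7 = 'h'
Result: hhlmth

hhlmth


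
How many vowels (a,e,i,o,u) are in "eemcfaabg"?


Input: eemcfaabg
Checking each character:
  'e' at position 0: vowel (running total: 1)
  'e' at position 1: vowel (running total: 2)
  'm' at position 2: consonant
  'c' at position 3: consonant
  'f' at position 4: consonant
  'a' at position 5: vowel (running total: 3)
  'a' at position 6: vowel (running total: 4)
  'b' at position 7: consonant
  'g' at position 8: consonant
Total vowels: 4

4


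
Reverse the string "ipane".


Input: ipane
Reading characters right to left:
  Position 4: 'e'
  Position 3: 'n'
  Position 2: 'a'
  Position 1: 'p'
  Position 0: 'i'
Reversed: enapi

enapi


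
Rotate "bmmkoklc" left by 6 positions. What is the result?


Input: "bmmkoklc", rotate left by 6
First 6 characters: "bmmkok"
Remaining characters: "lc"
Concatenate remaining + first: "lc" + "bmmkok" = "lcbmmkok"

lcbmmkok


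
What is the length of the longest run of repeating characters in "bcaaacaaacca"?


Input: "bcaaacaaacca"
Scanning for longest run:
  Position 1 ('c'): new char, reset run to 1
  Position 2 ('a'): new char, reset run to 1
  Position 3 ('a'): continues run of 'a', length=2
  Position 4 ('a'): continues run of 'a', length=3
  Position 5 ('c'): new char, reset run to 1
  Position 6 ('a'): new char, reset run to 1
  Position 7 ('a'): continues run of 'a', length=2
  Position 8 ('a'): continues run of 'a', length=3
  Position 9 ('c'): new char, reset run to 1
  Position 10 ('c'): continues run of 'c', length=2
  Position 11 ('a'): new char, reset run to 1
Longest run: 'a' with length 3

3


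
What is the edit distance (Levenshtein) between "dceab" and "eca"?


Computing edit distance: "dceab" -> "eca"
DP table:
           e    c    a
      0    1    2    3
  d   1    1    2    3
  c   2    2    1    2
  e   3    2    2    2
  a   4    3    3    2
  b   5    4    4    3
Edit distance = dp[5][3] = 3

3


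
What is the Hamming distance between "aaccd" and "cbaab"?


Comparing "aaccd" and "cbaab" position by position:
  Position 0: 'a' vs 'c' => differ
  Position 1: 'a' vs 'b' => differ
  Position 2: 'c' vs 'a' => differ
  Position 3: 'c' vs 'a' => differ
  Position 4: 'd' vs 'b' => differ
Total differences (Hamming distance): 5

5


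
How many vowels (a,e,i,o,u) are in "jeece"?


Input: jeece
Checking each character:
  'j' at position 0: consonant
  'e' at position 1: vowel (running total: 1)
  'e' at position 2: vowel (running total: 2)
  'c' at position 3: consonant
  'e' at position 4: vowel (running total: 3)
Total vowels: 3

3


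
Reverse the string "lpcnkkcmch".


Input: lpcnkkcmch
Reading characters right to left:
  Position 9: 'h'
  Position 8: 'c'
  Position 7: 'm'
  Position 6: 'c'
  Position 5: 'k'
  Position 4: 'k'
  Position 3: 'n'
  Position 2: 'c'
  Position 1: 'p'
  Position 0: 'l'
Reversed: hcmckkncpl

hcmckkncpl


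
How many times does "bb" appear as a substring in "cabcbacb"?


Searching for "bb" in "cabcbacb"
Scanning each position:
  Position 0: "ca" => no
  Position 1: "ab" => no
  Position 2: "bc" => no
  Position 3: "cb" => no
  Position 4: "ba" => no
  Position 5: "ac" => no
  Position 6: "cb" => no
Total occurrences: 0

0


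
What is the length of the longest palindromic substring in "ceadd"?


Input: "ceadd"
Checking substrings for palindromes:
  [3:5] "dd" (len 2) => palindrome
Longest palindromic substring: "dd" with length 2

2


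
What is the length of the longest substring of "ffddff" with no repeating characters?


Input: "ffddff"
Sliding window (track last position of each char):
  Position 0 ('f'): window [0,0] length 1 -- new best
  Position 1 ('f'): repeat (last at 0), move window start to 1
  Position 1 ('f'): window [1,1] length 1
  Position 2 ('d'): window [1,2] length 2 -- new best
  Position 3 ('d'): repeat (last at 2), move window start to 3
  Position 3 ('d'): window [3,3] length 1
  Position 4 ('f'): window [3,4] length 2
  Position 5 ('f'): repeat (last at 4), move window start to 5
  Position 5 ('f'): window [5,5] length 1
Longest substring with no repeats: "fd" with length 2

2


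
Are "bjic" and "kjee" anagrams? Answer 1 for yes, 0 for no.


Strings: "bjic", "kjee"
Sorted first:  bcij
Sorted second: eejk
Differ at position 0: 'b' vs 'e' => not anagrams

0


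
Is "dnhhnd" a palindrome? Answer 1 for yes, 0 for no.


Input: dnhhnd
Reversed: dnhhnd
  Compare pos 0 ('d') with pos 5 ('d'): match
  Compare pos 1 ('n') with pos 4 ('n'): match
  Compare pos 2 ('h') with pos 3 ('h'): match
Result: palindrome

1


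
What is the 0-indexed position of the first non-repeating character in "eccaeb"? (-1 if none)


Input: eccaeb
Character frequencies:
  'a': 1
  'b': 1
  'c': 2
  'e': 2
Scanning left to right for freq == 1:
  Position 0 ('e'): freq=2, skip
  Position 1 ('c'): freq=2, skip
  Position 2 ('c'): freq=2, skip
  Position 3 ('a'): unique! => answer = 3

3


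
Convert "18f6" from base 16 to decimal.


Input: "18f6" in base 16
Positional expansion:
  Digit '1' (value 1) x 16^3 = 4096
  Digit '8' (value 8) x 16^2 = 2048
  Digit 'f' (value 15) x 16^1 = 240
  Digit '6' (value 6) x 16^0 = 6
Sum = 6390

6390


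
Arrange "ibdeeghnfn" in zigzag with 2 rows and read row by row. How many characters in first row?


Zigzag "ibdeeghnfn" into 2 rows:
Placing characters:
  'i' => row 0
  'b' => row 1
  'd' => row 0
  'e' => row 1
  'e' => row 0
  'g' => row 1
  'h' => row 0
  'n' => row 1
  'f' => row 0
  'n' => row 1
Rows:
  Row 0: "idehf"
  Row 1: "begnn"
First row length: 5

5


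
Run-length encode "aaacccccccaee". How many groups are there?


Input: aaacccccccaee
Scanning for consecutive runs:
  Group 1: 'a' x 3 (positions 0-2)
  Group 2: 'c' x 7 (positions 3-9)
  Group 3: 'a' x 1 (positions 10-10)
  Group 4: 'e' x 2 (positions 11-12)
Total groups: 4

4


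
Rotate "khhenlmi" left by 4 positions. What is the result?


Input: "khhenlmi", rotate left by 4
First 4 characters: "khhe"
Remaining characters: "nlmi"
Concatenate remaining + first: "nlmi" + "khhe" = "nlmikhhe"

nlmikhhe


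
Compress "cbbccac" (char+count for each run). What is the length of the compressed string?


Input: cbbccac
Runs:
  'c' x 1 => "c1"
  'b' x 2 => "b2"
  'c' x 2 => "c2"
  'a' x 1 => "a1"
  'c' x 1 => "c1"
Compressed: "c1b2c2a1c1"
Compressed length: 10

10


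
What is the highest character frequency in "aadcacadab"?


Input: aadcacadab
Character counts:
  'a': 5
  'b': 1
  'c': 2
  'd': 2
Maximum frequency: 5

5


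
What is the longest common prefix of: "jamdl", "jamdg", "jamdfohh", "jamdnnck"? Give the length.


Words: jamdl, jamdg, jamdfohh, jamdnnck
  Position 0: all 'j' => match
  Position 1: all 'a' => match
  Position 2: all 'm' => match
  Position 3: all 'd' => match
  Position 4: ('l', 'g', 'f', 'n') => mismatch, stop
LCP = "jamd" (length 4)

4


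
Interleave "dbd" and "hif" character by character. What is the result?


Interleaving "dbd" and "hif":
  Position 0: 'd' from first, 'h' from second => "dh"
  Position 1: 'b' from first, 'i' from second => "bi"
  Position 2: 'd' from first, 'f' from second => "df"
Result: dhbidf

dhbidf


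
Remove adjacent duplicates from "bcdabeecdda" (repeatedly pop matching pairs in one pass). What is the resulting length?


Input: bcdabeecdda
Stack-based adjacent duplicate removal:
  Read 'b': push. Stack: b
  Read 'c': push. Stack: bc
  Read 'd': push. Stack: bcd
  Read 'a': push. Stack: bcda
  Read 'b': push. Stack: bcdab
  Read 'e': push. Stack: bcdabe
  Read 'e': matches stack top 'e' => pop. Stack: bcdab
  Read 'c': push. Stack: bcdabc
  Read 'd': push. Stack: bcdabcd
  Read 'd': matches stack top 'd' => pop. Stack: bcdabc
  Read 'a': push. Stack: bcdabca
Final stack: "bcdabca" (length 7)

7


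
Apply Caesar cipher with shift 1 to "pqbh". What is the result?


Caesar cipher: shift "pqbh" by 1
  'p' (pos 15) + 1 = pos 16 = 'q'
  'q' (pos 16) + 1 = pos 17 = 'r'
  'b' (pos 1) + 1 = pos 2 = 'c'
  'h' (pos 7) + 1 = pos 8 = 'i'
Result: qrci

qrci


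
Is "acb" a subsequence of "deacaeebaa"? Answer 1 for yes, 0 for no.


Check if "acb" is a subsequence of "deacaeebaa"
Greedy scan:
  Position 0 ('d'): no match needed
  Position 1 ('e'): no match needed
  Position 2 ('a'): matches sub[0] = 'a'
  Position 3 ('c'): matches sub[1] = 'c'
  Position 4 ('a'): no match needed
  Position 5 ('e'): no match needed
  Position 6 ('e'): no match needed
  Position 7 ('b'): matches sub[2] = 'b'
  Position 8 ('a'): no match needed
  Position 9 ('a'): no match needed
All 3 characters matched => is a subsequence

1


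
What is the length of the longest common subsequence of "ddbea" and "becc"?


LCS of "ddbea" and "becc"
DP table:
           b    e    c    c
      0    0    0    0    0
  d   0    0    0    0    0
  d   0    0    0    0    0
  b   0    1    1    1    1
  e   0    1    2    2    2
  a   0    1    2    2    2
LCS length = dp[5][4] = 2

2


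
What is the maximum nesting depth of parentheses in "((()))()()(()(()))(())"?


Input: "((()))()()(()(()))(())"
Tracking depth:
  Position 0 '(': depth becomes 1
  Position 1 '(': depth becomes 2
  Position 2 '(': depth becomes 3
  Position 3 ')': depth becomes 2
  Position 4 ')': depth becomes 1
  Position 5 ')': depth becomes 0
  Position 6 '(': depth becomes 1
  Position 7 ')': depth becomes 0
  Position 8 '(': depth becomes 1
  Position 9 ')': depth becomes 0
  Position 10 '(': depth becomes 1
  Position 11 '(': depth becomes 2
  Position 12 ')': depth becomes 1
  Position 13 '(': depth becomes 2
  Position 14 '(': depth becomes 3
  Position 15 ')': depth becomes 2
  Position 16 ')': depth becomes 1
  Position 17 ')': depth becomes 0
  Position 18 '(': depth becomes 1
  Position 19 '(': depth becomes 2
  Position 20 ')': depth becomes 1
  Position 21 ')': depth becomes 0
Maximum depth reached: 3

3


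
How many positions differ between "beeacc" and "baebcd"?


Comparing "beeacc" and "baebcd" position by position:
  Position 0: 'b' vs 'b' => same
  Position 1: 'e' vs 'a' => DIFFER
  Position 2: 'e' vs 'e' => same
  Position 3: 'a' vs 'b' => DIFFER
  Position 4: 'c' vs 'c' => same
  Position 5: 'c' vs 'd' => DIFFER
Positions that differ: 3

3


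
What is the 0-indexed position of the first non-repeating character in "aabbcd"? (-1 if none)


Input: aabbcd
Character frequencies:
  'a': 2
  'b': 2
  'c': 1
  'd': 1
Scanning left to right for freq == 1:
  Position 0 ('a'): freq=2, skip
  Position 1 ('a'): freq=2, skip
  Position 2 ('b'): freq=2, skip
  Position 3 ('b'): freq=2, skip
  Position 4 ('c'): unique! => answer = 4

4


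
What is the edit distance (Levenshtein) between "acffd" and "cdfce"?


Computing edit distance: "acffd" -> "cdfce"
DP table:
           c    d    f    c    e
      0    1    2    3    4    5
  a   1    1    2    3    4    5
  c   2    1    2    3    3    4
  f   3    2    2    2    3    4
  f   4    3    3    2    3    4
  d   5    4    3    3    3    4
Edit distance = dp[5][5] = 4

4


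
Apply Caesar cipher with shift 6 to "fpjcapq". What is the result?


Caesar cipher: shift "fpjcapq" by 6
  'f' (pos 5) + 6 = pos 11 = 'l'
  'p' (pos 15) + 6 = pos 21 = 'v'
  'j' (pos 9) + 6 = pos 15 = 'p'
  'c' (pos 2) + 6 = pos 8 = 'i'
  'a' (pos 0) + 6 = pos 6 = 'g'
  'p' (pos 15) + 6 = pos 21 = 'v'
  'q' (pos 16) + 6 = pos 22 = 'w'
Result: lvpigvw

lvpigvw


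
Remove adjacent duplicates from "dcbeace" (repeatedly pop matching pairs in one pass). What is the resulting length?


Input: dcbeace
Stack-based adjacent duplicate removal:
  Read 'd': push. Stack: d
  Read 'c': push. Stack: dc
  Read 'b': push. Stack: dcb
  Read 'e': push. Stack: dcbe
  Read 'a': push. Stack: dcbea
  Read 'c': push. Stack: dcbeac
  Read 'e': push. Stack: dcbeace
Final stack: "dcbeace" (length 7)

7


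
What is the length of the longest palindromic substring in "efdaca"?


Input: "efdaca"
Checking substrings for palindromes:
  [3:6] "aca" (len 3) => palindrome
Longest palindromic substring: "aca" with length 3

3


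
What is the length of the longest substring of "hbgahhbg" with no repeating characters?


Input: "hbgahhbg"
Sliding window (track last position of each char):
  Position 0 ('h'): window [0,0] length 1 -- new best
  Position 1 ('b'): window [0,1] length 2 -- new best
  Position 2 ('g'): window [0,2] length 3 -- new best
  Position 3 ('a'): window [0,3] length 4 -- new best
  Position 4 ('h'): repeat (last at 0), move window start to 1
  Position 4 ('h'): window [1,4] length 4
  Position 5 ('h'): repeat (last at 4), move window start to 5
  Position 5 ('h'): window [5,5] length 1
  Position 6 ('b'): window [5,6] length 2
  Position 7 ('g'): window [5,7] length 3
Longest substring with no repeats: "hbga" with length 4

4


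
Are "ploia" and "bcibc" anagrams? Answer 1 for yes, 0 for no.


Strings: "ploia", "bcibc"
Sorted first:  ailop
Sorted second: bbcci
Differ at position 0: 'a' vs 'b' => not anagrams

0


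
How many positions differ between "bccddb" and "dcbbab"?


Comparing "bccddb" and "dcbbab" position by position:
  Position 0: 'b' vs 'd' => DIFFER
  Position 1: 'c' vs 'c' => same
  Position 2: 'c' vs 'b' => DIFFER
  Position 3: 'd' vs 'b' => DIFFER
  Position 4: 'd' vs 'a' => DIFFER
  Position 5: 'b' vs 'b' => same
Positions that differ: 4

4


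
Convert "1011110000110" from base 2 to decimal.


Input: "1011110000110" in base 2
Positional expansion:
  Digit '1' (value 1) x 2^12 = 4096
  Digit '0' (value 0) x 2^11 = 0
  Digit '1' (value 1) x 2^10 = 1024
  Digit '1' (value 1) x 2^9 = 512
  Digit '1' (value 1) x 2^8 = 256
  Digit '1' (value 1) x 2^7 = 128
  Digit '0' (value 0) x 2^6 = 0
  Digit '0' (value 0) x 2^5 = 0
  Digit '0' (value 0) x 2^4 = 0
  Digit '0' (value 0) x 2^3 = 0
  Digit '1' (value 1) x 2^2 = 4
  Digit '1' (value 1) x 2^1 = 2
  Digit '0' (value 0) x 2^0 = 0
Sum = 6022

6022


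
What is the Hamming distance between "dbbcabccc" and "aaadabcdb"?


Comparing "dbbcabccc" and "aaadabcdb" position by position:
  Position 0: 'd' vs 'a' => differ
  Position 1: 'b' vs 'a' => differ
  Position 2: 'b' vs 'a' => differ
  Position 3: 'c' vs 'd' => differ
  Position 4: 'a' vs 'a' => same
  Position 5: 'b' vs 'b' => same
  Position 6: 'c' vs 'c' => same
  Position 7: 'c' vs 'd' => differ
  Position 8: 'c' vs 'b' => differ
Total differences (Hamming distance): 6

6


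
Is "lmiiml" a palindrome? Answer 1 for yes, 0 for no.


Input: lmiiml
Reversed: lmiiml
  Compare pos 0 ('l') with pos 5 ('l'): match
  Compare pos 1 ('m') with pos 4 ('m'): match
  Compare pos 2 ('i') with pos 3 ('i'): match
Result: palindrome

1


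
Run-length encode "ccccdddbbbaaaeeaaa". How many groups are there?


Input: ccccdddbbbaaaeeaaa
Scanning for consecutive runs:
  Group 1: 'c' x 4 (positions 0-3)
  Group 2: 'd' x 3 (positions 4-6)
  Group 3: 'b' x 3 (positions 7-9)
  Group 4: 'a' x 3 (positions 10-12)
  Group 5: 'e' x 2 (positions 13-14)
  Group 6: 'a' x 3 (positions 15-17)
Total groups: 6

6


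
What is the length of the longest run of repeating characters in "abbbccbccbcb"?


Input: "abbbccbccbcb"
Scanning for longest run:
  Position 1 ('b'): new char, reset run to 1
  Position 2 ('b'): continues run of 'b', length=2
  Position 3 ('b'): continues run of 'b', length=3
  Position 4 ('c'): new char, reset run to 1
  Position 5 ('c'): continues run of 'c', length=2
  Position 6 ('b'): new char, reset run to 1
  Position 7 ('c'): new char, reset run to 1
  Position 8 ('c'): continues run of 'c', length=2
  Position 9 ('b'): new char, reset run to 1
  Position 10 ('c'): new char, reset run to 1
  Position 11 ('b'): new char, reset run to 1
Longest run: 'b' with length 3

3


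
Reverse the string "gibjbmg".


Input: gibjbmg
Reading characters right to left:
  Position 6: 'g'
  Position 5: 'm'
  Position 4: 'b'
  Position 3: 'j'
  Position 2: 'b'
  Position 1: 'i'
  Position 0: 'g'
Reversed: gmbjbig

gmbjbig


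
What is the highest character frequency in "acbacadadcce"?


Input: acbacadadcce
Character counts:
  'a': 4
  'b': 1
  'c': 4
  'd': 2
  'e': 1
Maximum frequency: 4

4


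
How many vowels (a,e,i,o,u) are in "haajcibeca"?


Input: haajcibeca
Checking each character:
  'h' at position 0: consonant
  'a' at position 1: vowel (running total: 1)
  'a' at position 2: vowel (running total: 2)
  'j' at position 3: consonant
  'c' at position 4: consonant
  'i' at position 5: vowel (running total: 3)
  'b' at position 6: consonant
  'e' at position 7: vowel (running total: 4)
  'c' at position 8: consonant
  'a' at position 9: vowel (running total: 5)
Total vowels: 5

5


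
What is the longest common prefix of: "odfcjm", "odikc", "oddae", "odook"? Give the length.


Words: odfcjm, odikc, oddae, odook
  Position 0: all 'o' => match
  Position 1: all 'd' => match
  Position 2: ('f', 'i', 'd', 'o') => mismatch, stop
LCP = "od" (length 2)

2


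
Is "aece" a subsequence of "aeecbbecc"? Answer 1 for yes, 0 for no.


Check if "aece" is a subsequence of "aeecbbecc"
Greedy scan:
  Position 0 ('a'): matches sub[0] = 'a'
  Position 1 ('e'): matches sub[1] = 'e'
  Position 2 ('e'): no match needed
  Position 3 ('c'): matches sub[2] = 'c'
  Position 4 ('b'): no match needed
  Position 5 ('b'): no match needed
  Position 6 ('e'): matches sub[3] = 'e'
  Position 7 ('c'): no match needed
  Position 8 ('c'): no match needed
All 4 characters matched => is a subsequence

1


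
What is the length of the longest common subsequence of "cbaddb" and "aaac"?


LCS of "cbaddb" and "aaac"
DP table:
           a    a    a    c
      0    0    0    0    0
  c   0    0    0    0    1
  b   0    0    0    0    1
  a   0    1    1    1    1
  d   0    1    1    1    1
  d   0    1    1    1    1
  b   0    1    1    1    1
LCS length = dp[6][4] = 1

1


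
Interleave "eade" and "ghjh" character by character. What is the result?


Interleaving "eade" and "ghjh":
  Position 0: 'e' from first, 'g' from second => "eg"
  Position 1: 'a' from first, 'h' from second => "ah"
  Position 2: 'd' from first, 'j' from second => "dj"
  Position 3: 'e' from first, 'h' from second => "eh"
Result: egahdjeh

egahdjeh


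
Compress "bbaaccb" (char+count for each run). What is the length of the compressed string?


Input: bbaaccb
Runs:
  'b' x 2 => "b2"
  'a' x 2 => "a2"
  'c' x 2 => "c2"
  'b' x 1 => "b1"
Compressed: "b2a2c2b1"
Compressed length: 8

8


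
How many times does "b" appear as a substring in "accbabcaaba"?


Searching for "b" in "accbabcaaba"
Scanning each position:
  Position 0: "a" => no
  Position 1: "c" => no
  Position 2: "c" => no
  Position 3: "b" => MATCH
  Position 4: "a" => no
  Position 5: "b" => MATCH
  Position 6: "c" => no
  Position 7: "a" => no
  Position 8: "a" => no
  Position 9: "b" => MATCH
  Position 10: "a" => no
Total occurrences: 3

3


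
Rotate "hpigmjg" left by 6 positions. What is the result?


Input: "hpigmjg", rotate left by 6
First 6 characters: "hpigmj"
Remaining characters: "g"
Concatenate remaining + first: "g" + "hpigmj" = "ghpigmj"

ghpigmj


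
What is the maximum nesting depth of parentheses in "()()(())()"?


Input: "()()(())()"
Tracking depth:
  Position 0 '(': depth becomes 1
  Position 1 ')': depth becomes 0
  Position 2 '(': depth becomes 1
  Position 3 ')': depth becomes 0
  Position 4 '(': depth becomes 1
  Position 5 '(': depth becomes 2
  Position 6 ')': depth becomes 1
  Position 7 ')': depth becomes 0
  Position 8 '(': depth becomes 1
  Position 9 ')': depth becomes 0
Maximum depth reached: 2

2


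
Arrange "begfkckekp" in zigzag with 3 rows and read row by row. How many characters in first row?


Zigzag "begfkckekp" into 3 rows:
Placing characters:
  'b' => row 0
  'e' => row 1
  'g' => row 2
  'f' => row 1
  'k' => row 0
  'c' => row 1
  'k' => row 2
  'e' => row 1
  'k' => row 0
  'p' => row 1
Rows:
  Row 0: "bkk"
  Row 1: "efcep"
  Row 2: "gk"
First row length: 3

3


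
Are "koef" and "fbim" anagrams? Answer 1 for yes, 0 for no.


Strings: "koef", "fbim"
Sorted first:  efko
Sorted second: bfim
Differ at position 0: 'e' vs 'b' => not anagrams

0


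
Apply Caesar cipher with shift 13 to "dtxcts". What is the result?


Caesar cipher: shift "dtxcts" by 13
  'd' (pos 3) + 13 = pos 16 = 'q'
  't' (pos 19) + 13 = pos 6 = 'g'
  'x' (pos 23) + 13 = pos 10 = 'k'
  'c' (pos 2) + 13 = pos 15 = 'p'
  't' (pos 19) + 13 = pos 6 = 'g'
  's' (pos 18) + 13 = pos 5 = 'f'
Result: qgkpgf

qgkpgf


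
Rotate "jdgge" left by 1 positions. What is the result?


Input: "jdgge", rotate left by 1
First 1 characters: "j"
Remaining characters: "dgge"
Concatenate remaining + first: "dgge" + "j" = "dggej"

dggej


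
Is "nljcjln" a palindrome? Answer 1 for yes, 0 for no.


Input: nljcjln
Reversed: nljcjln
  Compare pos 0 ('n') with pos 6 ('n'): match
  Compare pos 1 ('l') with pos 5 ('l'): match
  Compare pos 2 ('j') with pos 4 ('j'): match
Result: palindrome

1


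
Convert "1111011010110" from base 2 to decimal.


Input: "1111011010110" in base 2
Positional expansion:
  Digit '1' (value 1) x 2^12 = 4096
  Digit '1' (value 1) x 2^11 = 2048
  Digit '1' (value 1) x 2^10 = 1024
  Digit '1' (value 1) x 2^9 = 512
  Digit '0' (value 0) x 2^8 = 0
  Digit '1' (value 1) x 2^7 = 128
  Digit '1' (value 1) x 2^6 = 64
  Digit '0' (value 0) x 2^5 = 0
  Digit '1' (value 1) x 2^4 = 16
  Digit '0' (value 0) x 2^3 = 0
  Digit '1' (value 1) x 2^2 = 4
  Digit '1' (value 1) x 2^1 = 2
  Digit '0' (value 0) x 2^0 = 0
Sum = 7894

7894


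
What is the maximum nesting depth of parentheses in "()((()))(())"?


Input: "()((()))(())"
Tracking depth:
  Position 0 '(': depth becomes 1
  Position 1 ')': depth becomes 0
  Position 2 '(': depth becomes 1
  Position 3 '(': depth becomes 2
  Position 4 '(': depth becomes 3
  Position 5 ')': depth becomes 2
  Position 6 ')': depth becomes 1
  Position 7 ')': depth becomes 0
  Position 8 '(': depth becomes 1
  Position 9 '(': depth becomes 2
  Position 10 ')': depth becomes 1
  Position 11 ')': depth becomes 0
Maximum depth reached: 3

3


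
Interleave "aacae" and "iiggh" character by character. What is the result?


Interleaving "aacae" and "iiggh":
  Position 0: 'a' from first, 'i' from second => "ai"
  Position 1: 'a' from first, 'i' from second => "ai"
  Position 2: 'c' from first, 'g' from second => "cg"
  Position 3: 'a' from first, 'g' from second => "ag"
  Position 4: 'e' from first, 'h' from second => "eh"
Result: aiaicgageh

aiaicgageh


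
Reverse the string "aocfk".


Input: aocfk
Reading characters right to left:
  Position 4: 'k'
  Position 3: 'f'
  Position 2: 'c'
  Position 1: 'o'
  Position 0: 'a'
Reversed: kfcoa

kfcoa


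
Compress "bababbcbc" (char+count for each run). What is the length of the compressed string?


Input: bababbcbc
Runs:
  'b' x 1 => "b1"
  'a' x 1 => "a1"
  'b' x 1 => "b1"
  'a' x 1 => "a1"
  'b' x 2 => "b2"
  'c' x 1 => "c1"
  'b' x 1 => "b1"
  'c' x 1 => "c1"
Compressed: "b1a1b1a1b2c1b1c1"
Compressed length: 16

16


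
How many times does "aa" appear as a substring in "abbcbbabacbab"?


Searching for "aa" in "abbcbbabacbab"
Scanning each position:
  Position 0: "ab" => no
  Position 1: "bb" => no
  Position 2: "bc" => no
  Position 3: "cb" => no
  Position 4: "bb" => no
  Position 5: "ba" => no
  Position 6: "ab" => no
  Position 7: "ba" => no
  Position 8: "ac" => no
  Position 9: "cb" => no
  Position 10: "ba" => no
  Position 11: "ab" => no
Total occurrences: 0

0


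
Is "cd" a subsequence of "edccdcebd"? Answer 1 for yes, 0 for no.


Check if "cd" is a subsequence of "edccdcebd"
Greedy scan:
  Position 0 ('e'): no match needed
  Position 1 ('d'): no match needed
  Position 2 ('c'): matches sub[0] = 'c'
  Position 3 ('c'): no match needed
  Position 4 ('d'): matches sub[1] = 'd'
  Position 5 ('c'): no match needed
  Position 6 ('e'): no match needed
  Position 7 ('b'): no match needed
  Position 8 ('d'): no match needed
All 2 characters matched => is a subsequence

1


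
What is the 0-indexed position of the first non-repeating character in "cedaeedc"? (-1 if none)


Input: cedaeedc
Character frequencies:
  'a': 1
  'c': 2
  'd': 2
  'e': 3
Scanning left to right for freq == 1:
  Position 0 ('c'): freq=2, skip
  Position 1 ('e'): freq=3, skip
  Position 2 ('d'): freq=2, skip
  Position 3 ('a'): unique! => answer = 3

3


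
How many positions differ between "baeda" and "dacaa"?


Comparing "baeda" and "dacaa" position by position:
  Position 0: 'b' vs 'd' => DIFFER
  Position 1: 'a' vs 'a' => same
  Position 2: 'e' vs 'c' => DIFFER
  Position 3: 'd' vs 'a' => DIFFER
  Position 4: 'a' vs 'a' => same
Positions that differ: 3

3


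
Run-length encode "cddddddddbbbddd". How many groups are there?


Input: cddddddddbbbddd
Scanning for consecutive runs:
  Group 1: 'c' x 1 (positions 0-0)
  Group 2: 'd' x 8 (positions 1-8)
  Group 3: 'b' x 3 (positions 9-11)
  Group 4: 'd' x 3 (positions 12-14)
Total groups: 4

4


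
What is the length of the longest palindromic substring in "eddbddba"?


Input: "eddbddba"
Checking substrings for palindromes:
  [1:6] "ddbdd" (len 5) => palindrome
  [3:7] "bddb" (len 4) => palindrome
  [2:5] "dbd" (len 3) => palindrome
  [1:3] "dd" (len 2) => palindrome
  [4:6] "dd" (len 2) => palindrome
Longest palindromic substring: "ddbdd" with length 5

5


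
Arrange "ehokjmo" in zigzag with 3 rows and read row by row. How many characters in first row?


Zigzag "ehokjmo" into 3 rows:
Placing characters:
  'e' => row 0
  'h' => row 1
  'o' => row 2
  'k' => row 1
  'j' => row 0
  'm' => row 1
  'o' => row 2
Rows:
  Row 0: "ej"
  Row 1: "hkm"
  Row 2: "oo"
First row length: 2

2


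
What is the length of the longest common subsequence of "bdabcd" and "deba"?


LCS of "bdabcd" and "deba"
DP table:
           d    e    b    a
      0    0    0    0    0
  b   0    0    0    1    1
  d   0    1    1    1    1
  a   0    1    1    1    2
  b   0    1    1    2    2
  c   0    1    1    2    2
  d   0    1    1    2    2
LCS length = dp[6][4] = 2

2
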